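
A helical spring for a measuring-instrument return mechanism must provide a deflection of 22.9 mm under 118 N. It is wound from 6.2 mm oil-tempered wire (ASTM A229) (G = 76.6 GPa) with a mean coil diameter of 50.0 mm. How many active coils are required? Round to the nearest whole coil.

Required rate k = F/δ = 118/22.9 = 5.1528 N/mm
N_a = Gd⁴/(8D³k) = (76.6×10³ × 6.2⁴)/(8 × 50.0³ × 5.1528)
    = 1.13187e+08 / 5.15284e+06 = 21.97 → 22 coils

22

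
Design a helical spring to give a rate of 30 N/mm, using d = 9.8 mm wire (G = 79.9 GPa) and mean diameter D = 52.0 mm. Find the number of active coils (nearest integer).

N_a = Gd⁴/(8D³k) = (79.9×10³ × 9.8⁴)/(8 × 52.0³ × 30)
    = 7.36972e+08 / 3.37459e+07 = 21.84 → 22 coils

22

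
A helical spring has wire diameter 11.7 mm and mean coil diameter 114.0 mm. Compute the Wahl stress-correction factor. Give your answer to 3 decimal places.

1.149

C = D/d = 114.0/11.7 = 9.7436
K_W = (4C−1)/(4C−4) + 0.615/C = 37.974/34.974 + 0.0631 = 1.1489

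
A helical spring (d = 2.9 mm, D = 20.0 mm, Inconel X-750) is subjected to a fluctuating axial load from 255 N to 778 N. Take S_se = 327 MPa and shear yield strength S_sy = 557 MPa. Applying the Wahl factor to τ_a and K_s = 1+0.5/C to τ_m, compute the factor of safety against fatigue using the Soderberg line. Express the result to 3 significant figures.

0.243

C = D/d = 20.0/2.9 = 6.8966; K_W = (4C−1)/(4C−4)+0.615/C = 1.2164; K_s = 1+0.5/C = 1.0725
F_a = (F_max−F_min)/2 = 261.5 N; F_m = (F_max+F_min)/2 = 516.5 N
τ_a = K_W·8F_aD/(πd³) = 1.2164 × 546.07 = 664.22 MPa
τ_m = K_s·8F_mD/(πd³) = 1.0725 × 1078.6 = 1156.8 MPa
Soderberg: 1/n_f = τ_a/S_se + τ_m/S_sy = 664.22/327 + 1156.8/557 = 2.03126 + 2.07677 = 4.108
n_f = 1/4.108 = 0.2434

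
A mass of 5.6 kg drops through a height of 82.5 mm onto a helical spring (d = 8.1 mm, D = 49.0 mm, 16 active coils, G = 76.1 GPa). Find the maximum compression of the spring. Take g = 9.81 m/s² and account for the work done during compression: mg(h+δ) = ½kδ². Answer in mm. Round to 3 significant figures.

k = Gd⁴/(8D³N_a) = (76.1×10³)(8.1⁴)/(8·49.0³·16) = 21.753 N/mm
W = mg = 5.6 × 9.81 = 54.936 N
½kδ² − Wδ − Wh = 0 → δ = (W + √(W² + 2kWh))/k
δ = (54.936 + √(3018 + 197182))/21.753 = (54.936 + 447.44)/21.753 = 23.094 mm

23.1 mm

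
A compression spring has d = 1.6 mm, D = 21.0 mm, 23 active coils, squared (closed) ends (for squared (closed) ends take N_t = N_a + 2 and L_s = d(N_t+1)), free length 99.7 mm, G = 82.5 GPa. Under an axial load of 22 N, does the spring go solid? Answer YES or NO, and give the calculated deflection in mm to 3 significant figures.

k = Gd⁴/(8D³N_a) = (82.5×10³)(1.6⁴)/(8·21.0³·23) = 0.31729 N/mm
N_t = 25; L_s = 1.6·26 = 41.6 mm; δ_solid = L₀ − L_s = 99.7 − 41.6 = 58.1 mm
δ = F/k = 22/0.31729 = 69.337 mm
δ ≥ δ_solid → spring goes solid

YES, δ = 69.3 mm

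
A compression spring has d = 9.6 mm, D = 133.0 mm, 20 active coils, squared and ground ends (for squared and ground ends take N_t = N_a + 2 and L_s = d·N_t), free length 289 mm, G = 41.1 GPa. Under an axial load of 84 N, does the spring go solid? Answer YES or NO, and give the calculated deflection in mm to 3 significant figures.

k = Gd⁴/(8D³N_a) = (41.1×10³)(9.6⁴)/(8·133.0³·20) = 0.92737 N/mm
N_t = 22; L_s = 9.6·22 = 211.2 mm; δ_solid = L₀ − L_s = 289 − 211.2 = 77.8 mm
δ = F/k = 84/0.92737 = 90.579 mm
δ ≥ δ_solid → spring goes solid

YES, δ = 90.6 mm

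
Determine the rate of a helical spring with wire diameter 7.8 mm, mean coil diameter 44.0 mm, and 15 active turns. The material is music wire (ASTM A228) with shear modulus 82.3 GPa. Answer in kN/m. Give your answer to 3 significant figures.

29.8 kN/m

k = Gd⁴/(8D³N_a) = (82.3×10³ × 7.8⁴) / (8 × 44.0³ × 15)
  = 3.04634e+08 / 1.02221e+07 = 29.802 N/mm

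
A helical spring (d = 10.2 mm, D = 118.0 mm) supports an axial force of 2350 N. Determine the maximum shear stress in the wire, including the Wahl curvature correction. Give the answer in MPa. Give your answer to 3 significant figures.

748 MPa

Spring index C = D/d = 118.0/10.2 = 11.5686
K_W = (4C−1)/(4C−4) + 0.615/C = 45.275/42.275 + 0.0532 = 1.1241
τ₀ = 8FD/(πd³) = 8·2350·118.0/(π·10.2³) = 2.2184e+06/3333.9 = 665.41 MPa
τ_max = K·τ₀ = 1.1241 × 665.41 = 748 MPa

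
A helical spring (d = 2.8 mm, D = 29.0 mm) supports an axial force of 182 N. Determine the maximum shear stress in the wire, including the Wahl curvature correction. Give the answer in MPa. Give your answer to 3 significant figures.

698 MPa

Spring index C = D/d = 29.0/2.8 = 10.3571
K_W = (4C−1)/(4C−4) + 0.615/C = 40.429/37.429 + 0.0594 = 1.1395
τ₀ = 8FD/(πd³) = 8·182·29.0/(π·2.8³) = 42224/68.964 = 612.26 MPa
τ_max = K·τ₀ = 1.1395 × 612.26 = 697.69 MPa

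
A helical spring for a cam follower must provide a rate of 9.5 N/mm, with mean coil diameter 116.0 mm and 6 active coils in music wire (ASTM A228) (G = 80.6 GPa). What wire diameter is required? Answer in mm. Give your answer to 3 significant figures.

d = (8D³N_a·k / G)^(1/4) = (8·116.0³·6·9.5 / (80.6×10³))^0.25
  = (8830.9)^0.25 = 9.6940 mm

9.69 mm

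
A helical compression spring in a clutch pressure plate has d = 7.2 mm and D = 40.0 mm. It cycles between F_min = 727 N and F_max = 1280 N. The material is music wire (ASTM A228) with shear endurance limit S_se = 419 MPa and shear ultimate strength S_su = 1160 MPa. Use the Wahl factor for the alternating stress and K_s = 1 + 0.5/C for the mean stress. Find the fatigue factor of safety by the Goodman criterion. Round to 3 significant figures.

2.05

C = D/d = 40.0/7.2 = 5.5556; K_W = (4C−1)/(4C−4)+0.615/C = 1.2753; K_s = 1+0.5/C = 1.0900
F_a = (F_max−F_min)/2 = 276.5 N; F_m = (F_max+F_min)/2 = 1003.5 N
τ_a = K_W·8F_aD/(πd³) = 1.2753 × 75.457 = 96.232 MPa
τ_m = K_s·8F_mD/(πd³) = 1.0900 × 273.85 = 298.5 MPa
Goodman: 1/n_f = τ_a/S_se + τ_m/S_su = 96.232/419 + 298.5/1160 = 0.22967 + 0.25733 = 0.487
n_f = 1/0.487 = 2.053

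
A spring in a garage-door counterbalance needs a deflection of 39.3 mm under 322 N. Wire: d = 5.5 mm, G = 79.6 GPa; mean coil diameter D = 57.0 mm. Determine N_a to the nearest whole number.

Required rate k = F/δ = 322/39.3 = 8.1934 N/mm
N_a = Gd⁴/(8D³k) = (79.6×10³ × 5.5⁴)/(8 × 57.0³ × 8.1934)
    = 7.2839e+07 / 1.21389e+07 = 6 → 6 coils

6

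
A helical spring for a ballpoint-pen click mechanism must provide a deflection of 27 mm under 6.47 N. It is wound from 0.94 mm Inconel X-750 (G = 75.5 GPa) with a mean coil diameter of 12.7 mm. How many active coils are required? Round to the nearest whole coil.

15

Required rate k = F/δ = 6.47/27 = 0.23963 N/mm
N_a = Gd⁴/(8D³k) = (75.5×10³ × 0.94⁴)/(8 × 12.7³ × 0.23963)
    = 58946.5 / 3926.83 = 15.01 → 15 coils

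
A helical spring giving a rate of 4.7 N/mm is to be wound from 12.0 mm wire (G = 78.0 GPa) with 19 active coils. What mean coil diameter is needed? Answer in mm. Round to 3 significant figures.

131 mm

D = (Gd⁴/(8N_a·k))^(1/3) = (78.0×10³·12.0⁴/(8·19·4.7))^(1/3)
  = (2.26401e+06)^(1/3) = 131.3085 mm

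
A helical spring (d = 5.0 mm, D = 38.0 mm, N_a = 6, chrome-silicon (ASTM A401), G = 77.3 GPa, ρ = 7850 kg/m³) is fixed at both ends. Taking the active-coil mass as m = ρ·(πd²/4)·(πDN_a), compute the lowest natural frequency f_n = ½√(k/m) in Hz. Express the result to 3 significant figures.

204 Hz

k = Gd⁴/(8D³N_a) = (77.3×10³)(5.0⁴)/(8·38.0³·6) = 18.343 N/mm = 18343 N/m
Wire length L = πDN_a = π·38.0·6 = 716.28 mm
m = ρ·(πd²/4)·L = 7850 × 19.635×10⁻⁶ m² × 0.71628 m = 0.1104 kg
f_n = ½√(k/m) = 0.5·√(18343/0.1104) = 0.5·√(1.6614e+05) = 203.8 Hz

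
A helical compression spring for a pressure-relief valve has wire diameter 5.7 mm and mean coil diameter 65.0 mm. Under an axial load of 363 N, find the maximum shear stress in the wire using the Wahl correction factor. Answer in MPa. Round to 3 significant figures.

365 MPa

Spring index C = D/d = 65.0/5.7 = 11.4035
K_W = (4C−1)/(4C−4) + 0.615/C = 44.614/41.614 + 0.0539 = 1.1260
τ₀ = 8FD/(πd³) = 8·363·65.0/(π·5.7³) = 188760/581.8 = 324.44 MPa
τ_max = K·τ₀ = 1.1260 × 324.44 = 365.33 MPa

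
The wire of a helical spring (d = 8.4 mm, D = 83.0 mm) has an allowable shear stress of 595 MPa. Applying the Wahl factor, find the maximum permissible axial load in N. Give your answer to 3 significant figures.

C = D/d = 83.0/8.4 = 9.8810
K_W = (4C−1)/(4C−4) + 0.615/C = 38.524/35.524 + 0.0622 = 1.1467
τ_max = K·8FD/(πd³) → F_max = τ_allow·πd³/(8DK)
F_max = 595·π·8.4³/(8·83.0·1.1467) = 1.1079e+06/761.4 = 1455.1 N

1460 N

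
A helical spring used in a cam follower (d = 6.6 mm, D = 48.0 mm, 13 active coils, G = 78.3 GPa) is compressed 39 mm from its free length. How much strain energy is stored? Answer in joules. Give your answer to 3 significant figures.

9.82 J

k = Gd⁴/(8D³N_a) = (78.3×10³)(6.6⁴)/(8·48.0³·13) = 12.918 N/mm
U = ½kδ² = 0.5 × 12.918 × 39² = 9823.8 N·mm = 9.8238 J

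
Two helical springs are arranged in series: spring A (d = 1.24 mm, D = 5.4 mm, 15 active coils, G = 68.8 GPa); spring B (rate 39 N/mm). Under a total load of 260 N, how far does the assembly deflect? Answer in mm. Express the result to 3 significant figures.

36.9 mm

k_A = Gd⁴/(8D³N_a) = (68.8×10³)(1.24⁴)/(8·5.4³·15) = 8.6082 N/mm
Series: 1/k_eq = 1/8.6082 + 1/39 = 0.14181; k_eq = 7.0517 N/mm
δ = F/k_eq = 260/7.0517 = 36.87 mm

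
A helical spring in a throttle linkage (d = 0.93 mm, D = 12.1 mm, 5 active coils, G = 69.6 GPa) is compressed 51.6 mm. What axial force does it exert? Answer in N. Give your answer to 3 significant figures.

37.9 N

k = Gd⁴/(8D³N_a) = (69.6×10³)(0.93⁴)/(8·12.1³·5) = 0.73473 N/mm
F = k·δ = 0.73473 × 51.6 = 37.912 N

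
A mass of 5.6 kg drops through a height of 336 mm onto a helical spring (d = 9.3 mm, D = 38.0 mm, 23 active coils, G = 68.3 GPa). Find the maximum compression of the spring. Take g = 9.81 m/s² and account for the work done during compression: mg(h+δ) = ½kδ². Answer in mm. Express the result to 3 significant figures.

k = Gd⁴/(8D³N_a) = (68.3×10³)(9.3⁴)/(8·38.0³·23) = 50.604 N/mm
W = mg = 5.6 × 9.81 = 54.936 N
½kδ² − Wδ − Wh = 0 → δ = (W + √(W² + 2kWh))/k
δ = (54.936 + √(3018 + 1.86814e+06))/50.604 = (54.936 + 1367.9)/50.604 = 28.117 mm

28.1 mm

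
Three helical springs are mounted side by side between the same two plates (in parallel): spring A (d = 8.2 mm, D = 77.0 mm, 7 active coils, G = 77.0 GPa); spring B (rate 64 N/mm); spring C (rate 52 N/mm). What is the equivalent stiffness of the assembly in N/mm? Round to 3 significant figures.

130 N/mm

k_A = Gd⁴/(8D³N_a) = (77.0×10³)(8.2⁴)/(8·77.0³·7) = 13.617 N/mm
Parallel: k_eq = 13.617 + 64 + 52 = 129.62 N/mm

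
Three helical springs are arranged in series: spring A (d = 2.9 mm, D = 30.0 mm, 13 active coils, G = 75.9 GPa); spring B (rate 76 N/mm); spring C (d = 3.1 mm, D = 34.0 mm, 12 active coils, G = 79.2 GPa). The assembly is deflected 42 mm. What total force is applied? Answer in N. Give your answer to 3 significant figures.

39.9 N

k_A = Gd⁴/(8D³N_a) = (75.9×10³)(2.9⁴)/(8·30.0³·13) = 1.9118 N/mm
k_C = Gd⁴/(8D³N_a) = (79.2×10³)(3.1⁴)/(8·34.0³·12) = 1.9385 N/mm
Series: 1/k_eq = 1/1.9118 + 1/76 + 1/1.9385 = 1.0521; k_eq = 0.95048 N/mm
F = k_eq·δ = 0.95048·42 = 39.92 N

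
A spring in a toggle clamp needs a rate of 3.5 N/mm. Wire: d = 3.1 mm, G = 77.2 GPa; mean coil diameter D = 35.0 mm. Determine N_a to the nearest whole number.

N_a = Gd⁴/(8D³k) = (77.2×10³ × 3.1⁴)/(8 × 35.0³ × 3.5)
    = 7.12958e+06 / 1.2005e+06 = 5.939 → 6 coils

6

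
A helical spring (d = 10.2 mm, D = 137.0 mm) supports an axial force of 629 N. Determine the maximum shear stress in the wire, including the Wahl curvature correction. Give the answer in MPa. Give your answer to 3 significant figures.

Spring index C = D/d = 137.0/10.2 = 13.4314
K_W = (4C−1)/(4C−4) + 0.615/C = 52.725/49.725 + 0.0458 = 1.1061
τ₀ = 8FD/(πd³) = 8·629·137.0/(π·10.2³) = 689384/3333.9 = 206.78 MPa
τ_max = K·τ₀ = 1.1061 × 206.78 = 228.72 MPa

229 MPa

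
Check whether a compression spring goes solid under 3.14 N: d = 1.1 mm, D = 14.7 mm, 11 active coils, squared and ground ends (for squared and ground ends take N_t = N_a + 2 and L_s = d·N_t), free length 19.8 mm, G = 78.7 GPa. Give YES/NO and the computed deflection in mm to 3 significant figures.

k = Gd⁴/(8D³N_a) = (78.7×10³)(1.1⁴)/(8·14.7³·11) = 0.4122 N/mm
N_t = 13; L_s = 1.1·13 = 14.3 mm; δ_solid = L₀ − L_s = 19.8 − 14.3 = 5.5 mm
δ = F/k = 3.14/0.4122 = 7.6176 mm
δ ≥ δ_solid → spring goes solid

YES, δ = 7.62 mm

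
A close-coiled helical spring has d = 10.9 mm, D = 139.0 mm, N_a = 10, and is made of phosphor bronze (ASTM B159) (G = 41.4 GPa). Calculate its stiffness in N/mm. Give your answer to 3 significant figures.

2.72 N/mm

k = Gd⁴/(8D³N_a) = (41.4×10³ × 10.9⁴) / (8 × 139.0³ × 10)
  = 5.84395e+08 / 2.1485e+08 = 2.72 N/mm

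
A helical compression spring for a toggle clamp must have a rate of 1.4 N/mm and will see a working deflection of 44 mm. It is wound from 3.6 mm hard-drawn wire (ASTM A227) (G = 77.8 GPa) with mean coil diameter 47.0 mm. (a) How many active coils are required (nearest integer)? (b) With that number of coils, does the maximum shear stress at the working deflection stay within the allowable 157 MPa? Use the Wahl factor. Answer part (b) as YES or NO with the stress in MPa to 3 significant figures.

N_a = Gd⁴/(8D³k) = (77.8×10³)(3.6⁴)/(8·47.0³·1.4) = 11.24 → N_a = 11
Actual rate k = Gd⁴/(8D³·11) = 1.4303 N/mm
Working load F = kδ = 1.4303·44 = 62.931 N
C = 47.0/3.6 = 13.0556; K_W = (4C−1)/(4C−4)+0.615/C = 1.1093
τ_max = K_W·8FD/(πd³) = 1.1093·161.43 = 179.08 MPa
τ_max > 157 MPa → exceeds allowable

(a) 11 coils; (b) NO, τ_max = 179 MPa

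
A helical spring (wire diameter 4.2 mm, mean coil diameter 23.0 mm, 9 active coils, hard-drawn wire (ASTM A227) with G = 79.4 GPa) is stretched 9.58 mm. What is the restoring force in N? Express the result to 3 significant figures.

270 N

k = Gd⁴/(8D³N_a) = (79.4×10³)(4.2⁴)/(8·23.0³·9) = 28.203 N/mm
F = k·δ = 28.203 × 9.58 = 270.19 N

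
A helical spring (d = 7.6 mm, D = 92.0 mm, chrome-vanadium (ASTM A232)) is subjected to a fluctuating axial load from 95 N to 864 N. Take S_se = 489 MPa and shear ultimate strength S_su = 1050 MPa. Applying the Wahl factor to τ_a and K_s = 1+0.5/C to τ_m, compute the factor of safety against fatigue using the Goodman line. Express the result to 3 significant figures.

1.38

C = D/d = 92.0/7.6 = 12.1053; K_W = (4C−1)/(4C−4)+0.615/C = 1.1183; K_s = 1+0.5/C = 1.0413
F_a = (F_max−F_min)/2 = 384.5 N; F_m = (F_max+F_min)/2 = 479.5 N
τ_a = K_W·8F_aD/(πd³) = 1.1183 × 205.2 = 229.49 MPa
τ_m = K_s·8F_mD/(πd³) = 1.0413 × 255.9 = 266.47 MPa
Goodman: 1/n_f = τ_a/S_se + τ_m/S_su = 229.49/489 + 266.47/1050 = 0.46930 + 0.25378 = 0.72308
n_f = 1/0.72308 = 1.383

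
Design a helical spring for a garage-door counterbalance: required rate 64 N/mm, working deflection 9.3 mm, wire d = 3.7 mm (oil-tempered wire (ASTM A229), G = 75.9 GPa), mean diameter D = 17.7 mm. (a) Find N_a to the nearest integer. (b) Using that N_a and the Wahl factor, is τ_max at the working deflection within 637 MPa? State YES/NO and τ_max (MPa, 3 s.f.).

(a) 5 coils; (b) NO, τ_max = 704 MPa

N_a = Gd⁴/(8D³k) = (75.9×10³)(3.7⁴)/(8·17.7³·64) = 5.01 → N_a = 5
Actual rate k = Gd⁴/(8D³·5) = 64.131 N/mm
Working load F = kδ = 64.131·9.3 = 596.42 N
C = 17.7/3.7 = 4.7838; K_W = (4C−1)/(4C−4)+0.615/C = 1.3268
τ_max = K_W·8FD/(πd³) = 1.3268·530.71 = 704.14 MPa
τ_max > 637 MPa → exceeds allowable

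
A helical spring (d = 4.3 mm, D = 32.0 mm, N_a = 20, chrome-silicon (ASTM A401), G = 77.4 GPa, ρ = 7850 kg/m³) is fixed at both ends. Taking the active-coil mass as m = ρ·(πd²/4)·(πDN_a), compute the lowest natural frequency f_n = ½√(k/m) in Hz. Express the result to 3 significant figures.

k = Gd⁴/(8D³N_a) = (77.4×10³)(4.3⁴)/(8·32.0³·20) = 5.0471 N/mm = 5047.1 N/m
Wire length L = πDN_a = π·32.0·20 = 2010.6 mm
m = ρ·(πd²/4)·L = 7850 × 14.522×10⁻⁶ m² × 2.0106 m = 0.22921 kg
f_n = ½√(k/m) = 0.5·√(5047.1/0.22921) = 0.5·√(22020) = 74.196 Hz

74.2 Hz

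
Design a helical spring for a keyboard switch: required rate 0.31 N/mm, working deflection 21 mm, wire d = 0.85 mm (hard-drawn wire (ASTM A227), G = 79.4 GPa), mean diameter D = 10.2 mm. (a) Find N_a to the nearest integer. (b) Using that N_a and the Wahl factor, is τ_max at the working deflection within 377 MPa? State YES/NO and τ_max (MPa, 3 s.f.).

(a) 16 coils; (b) YES, τ_max = 303 MPa

N_a = Gd⁴/(8D³k) = (79.4×10³)(0.85⁴)/(8·10.2³·0.31) = 15.75 → N_a = 16
Actual rate k = Gd⁴/(8D³·16) = 0.30513 N/mm
Working load F = kδ = 0.30513·21 = 6.4077 N
C = 10.2/0.85 = 12.0000; K_W = (4C−1)/(4C−4)+0.615/C = 1.1194
τ_max = K_W·8FD/(πd³) = 1.1194·271.01 = 303.38 MPa
τ_max ≤ 377 MPa → acceptable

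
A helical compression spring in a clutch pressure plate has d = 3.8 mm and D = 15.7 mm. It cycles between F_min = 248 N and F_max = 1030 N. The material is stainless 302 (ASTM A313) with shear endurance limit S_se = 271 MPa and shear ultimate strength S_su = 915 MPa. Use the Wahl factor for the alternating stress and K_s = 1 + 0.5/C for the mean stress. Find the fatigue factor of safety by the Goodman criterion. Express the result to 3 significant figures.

C = D/d = 15.7/3.8 = 4.1316; K_W = (4C−1)/(4C−4)+0.615/C = 1.3883; K_s = 1+0.5/C = 1.1210
F_a = (F_max−F_min)/2 = 391 N; F_m = (F_max+F_min)/2 = 639 N
τ_a = K_W·8F_aD/(πd³) = 1.3883 × 284.88 = 395.52 MPa
τ_m = K_s·8F_mD/(πd³) = 1.1210 × 465.58 = 521.92 MPa
Goodman: 1/n_f = τ_a/S_se + τ_m/S_su = 395.52/271 + 521.92/915 = 1.45947 + 0.57040 = 2.0299
n_f = 1/2.0299 = 0.4926

0.493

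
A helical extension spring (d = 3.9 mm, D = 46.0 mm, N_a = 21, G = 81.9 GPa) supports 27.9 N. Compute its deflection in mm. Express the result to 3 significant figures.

24.1 mm

k = Gd⁴/(8D³N_a) = (81.9×10³)(3.9⁴)/(8·46.0³·21) = 1.1587 N/mm
δ = F/k = 27.9 / 1.1587 = 24.079 mm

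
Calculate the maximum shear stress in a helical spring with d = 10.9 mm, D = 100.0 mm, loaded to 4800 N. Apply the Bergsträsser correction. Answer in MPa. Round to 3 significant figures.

1080 MPa

Spring index C = D/d = 100.0/10.9 = 9.1743
K_B = (4C+2)/(4C−3) = 38.697/33.697 = 1.1484
τ₀ = 8FD/(πd³) = 8·4800·100.0/(π·10.9³) = 3.84e+06/4068.5 = 943.85 MPa
τ_max = K·τ₀ = 1.1484 × 943.85 = 1083.9 MPa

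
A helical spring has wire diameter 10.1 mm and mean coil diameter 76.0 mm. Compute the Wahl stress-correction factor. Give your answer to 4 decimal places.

C = D/d = 76.0/10.1 = 7.5248
K_W = (4C−1)/(4C−4) + 0.615/C = 29.099/26.099 + 0.0817 = 1.1967

1.1967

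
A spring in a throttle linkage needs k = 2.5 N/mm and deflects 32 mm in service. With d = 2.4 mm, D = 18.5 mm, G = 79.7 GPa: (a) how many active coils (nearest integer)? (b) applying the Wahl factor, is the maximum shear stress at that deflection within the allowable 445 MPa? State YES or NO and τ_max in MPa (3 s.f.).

N_a = Gd⁴/(8D³k) = (79.7×10³)(2.4⁴)/(8·18.5³·2.5) = 20.88 → N_a = 21
Actual rate k = Gd⁴/(8D³·21) = 2.4859 N/mm
Working load F = kδ = 2.4859·32 = 79.548 N
C = 18.5/2.4 = 7.7083; K_W = (4C−1)/(4C−4)+0.615/C = 1.1916
τ_max = K_W·8FD/(πd³) = 1.1916·271.09 = 323.02 MPa
τ_max ≤ 445 MPa → acceptable

(a) 21 coils; (b) YES, τ_max = 323 MPa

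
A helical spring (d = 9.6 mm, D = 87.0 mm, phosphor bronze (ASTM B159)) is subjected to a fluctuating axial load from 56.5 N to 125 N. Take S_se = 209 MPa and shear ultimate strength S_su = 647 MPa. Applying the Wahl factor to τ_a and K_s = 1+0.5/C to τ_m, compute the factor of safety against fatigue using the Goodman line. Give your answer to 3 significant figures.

11.8

C = D/d = 87.0/9.6 = 9.0625; K_W = (4C−1)/(4C−4)+0.615/C = 1.1609; K_s = 1+0.5/C = 1.0552
F_a = (F_max−F_min)/2 = 34.25 N; F_m = (F_max+F_min)/2 = 90.75 N
τ_a = K_W·8F_aD/(πd³) = 1.1609 × 8.5764 = 9.9562 MPa
τ_m = K_s·8F_mD/(πd³) = 1.0552 × 22.724 = 23.978 MPa
Goodman: 1/n_f = τ_a/S_se + τ_m/S_su = 9.9562/209 + 23.978/647 = 0.04764 + 0.03706 = 0.084698
n_f = 1/0.084698 = 11.81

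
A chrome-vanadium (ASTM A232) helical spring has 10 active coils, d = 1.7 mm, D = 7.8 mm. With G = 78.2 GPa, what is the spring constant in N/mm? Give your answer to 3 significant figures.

k = Gd⁴/(8D³N_a) = (78.2×10³ × 1.7⁴) / (8 × 7.8³ × 10)
  = 653134 / 37964.2 = 17.204 N/mm

17.2 N/mm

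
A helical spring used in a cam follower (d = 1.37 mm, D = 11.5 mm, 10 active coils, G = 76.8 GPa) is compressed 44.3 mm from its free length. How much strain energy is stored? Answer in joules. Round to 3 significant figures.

k = Gd⁴/(8D³N_a) = (76.8×10³)(1.37⁴)/(8·11.5³·10) = 2.2236 N/mm
U = ½kδ² = 0.5 × 2.2236 × 44.3² = 2181.9 N·mm = 2.1819 J

2.18 J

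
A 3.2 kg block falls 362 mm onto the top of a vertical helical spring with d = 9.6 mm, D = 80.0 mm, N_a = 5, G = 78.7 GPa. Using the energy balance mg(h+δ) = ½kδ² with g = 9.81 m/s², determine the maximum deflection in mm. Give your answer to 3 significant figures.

27.4 mm

k = Gd⁴/(8D³N_a) = (78.7×10³)(9.6⁴)/(8·80.0³·5) = 32.638 N/mm
W = mg = 3.2 × 9.81 = 31.392 N
½kδ² − Wδ − Wh = 0 → δ = (W + √(W² + 2kWh))/k
δ = (31.392 + √(985.46 + 741801))/32.638 = (31.392 + 861.85)/32.638 = 27.368 mm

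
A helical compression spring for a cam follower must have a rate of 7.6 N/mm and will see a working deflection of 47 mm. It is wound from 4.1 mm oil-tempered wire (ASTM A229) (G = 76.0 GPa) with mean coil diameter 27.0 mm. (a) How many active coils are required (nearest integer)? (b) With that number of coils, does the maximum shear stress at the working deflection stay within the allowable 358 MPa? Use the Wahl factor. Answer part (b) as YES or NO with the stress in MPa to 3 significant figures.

N_a = Gd⁴/(8D³k) = (76.0×10³)(4.1⁴)/(8·27.0³·7.6) = 17.95 → N_a = 18
Actual rate k = Gd⁴/(8D³·18) = 7.577 N/mm
Working load F = kδ = 7.577·47 = 356.12 N
C = 27.0/4.1 = 6.5854; K_W = (4C−1)/(4C−4)+0.615/C = 1.2277
τ_max = K_W·8FD/(πd³) = 1.2277·355.26 = 436.14 MPa
τ_max > 358 MPa → exceeds allowable

(a) 18 coils; (b) NO, τ_max = 436 MPa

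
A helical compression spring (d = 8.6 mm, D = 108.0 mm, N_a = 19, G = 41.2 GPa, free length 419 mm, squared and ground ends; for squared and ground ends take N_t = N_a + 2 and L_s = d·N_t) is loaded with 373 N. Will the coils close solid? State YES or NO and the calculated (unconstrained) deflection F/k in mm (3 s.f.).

YES, δ = 317 mm

k = Gd⁴/(8D³N_a) = (41.2×10³)(8.6⁴)/(8·108.0³·19) = 1.177 N/mm
N_t = 21; L_s = 8.6·21 = 180.6 mm; δ_solid = L₀ − L_s = 419 − 180.6 = 238.4 mm
δ = F/k = 373/1.177 = 316.91 mm
δ ≥ δ_solid → spring goes solid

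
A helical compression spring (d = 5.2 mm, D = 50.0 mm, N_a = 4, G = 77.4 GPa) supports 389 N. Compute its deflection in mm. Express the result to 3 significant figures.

k = Gd⁴/(8D³N_a) = (77.4×10³)(5.2⁴)/(8·50.0³·4) = 14.148 N/mm
δ = F/k = 389 / 14.148 = 27.495 mm

27.5 mm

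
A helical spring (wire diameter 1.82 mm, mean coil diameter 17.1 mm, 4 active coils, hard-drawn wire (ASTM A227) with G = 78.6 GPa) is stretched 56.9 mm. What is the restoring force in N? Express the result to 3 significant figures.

k = Gd⁴/(8D³N_a) = (78.6×10³)(1.82⁴)/(8·17.1³·4) = 5.3898 N/mm
F = k·δ = 5.3898 × 56.9 = 306.68 N

307 N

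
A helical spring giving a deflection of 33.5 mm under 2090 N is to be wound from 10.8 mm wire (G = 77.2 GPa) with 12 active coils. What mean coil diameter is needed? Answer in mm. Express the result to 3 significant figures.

Required rate k = F/δ = 2090/33.5 = 62.388 N/mm
D = (Gd⁴/(8N_a·k))^(1/3) = (77.2×10³·10.8⁴/(8·12·62.388))^(1/3)
  = (175364)^(1/3) = 55.9732 mm

56.0 mm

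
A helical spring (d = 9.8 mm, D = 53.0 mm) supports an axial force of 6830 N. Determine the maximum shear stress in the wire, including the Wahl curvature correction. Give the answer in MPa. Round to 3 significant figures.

1260 MPa

Spring index C = D/d = 53.0/9.8 = 5.4082
K_W = (4C−1)/(4C−4) + 0.615/C = 20.633/17.633 + 0.1137 = 1.2839
τ₀ = 8FD/(πd³) = 8·6830·53.0/(π·9.8³) = 2.89592e+06/2956.8 = 979.4 MPa
τ_max = K·τ₀ = 1.2839 × 979.4 = 1257.4 MPa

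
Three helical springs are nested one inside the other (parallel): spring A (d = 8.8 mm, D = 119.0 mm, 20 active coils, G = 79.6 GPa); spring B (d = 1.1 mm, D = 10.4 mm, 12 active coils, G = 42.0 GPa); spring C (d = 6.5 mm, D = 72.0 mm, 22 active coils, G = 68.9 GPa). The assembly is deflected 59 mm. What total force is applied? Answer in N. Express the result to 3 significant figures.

249 N

k_A = Gd⁴/(8D³N_a) = (79.6×10³)(8.8⁴)/(8·119.0³·20) = 1.7704 N/mm
k_B = Gd⁴/(8D³N_a) = (42.0×10³)(1.1⁴)/(8·10.4³·12) = 0.56944 N/mm
k_C = Gd⁴/(8D³N_a) = (68.9×10³)(6.5⁴)/(8·72.0³·22) = 1.8722 N/mm
Parallel: k_eq = 1.7704 + 0.56944 + 1.8722 = 4.2121 N/mm
F = k_eq·δ = 4.2121·59 = 248.52 N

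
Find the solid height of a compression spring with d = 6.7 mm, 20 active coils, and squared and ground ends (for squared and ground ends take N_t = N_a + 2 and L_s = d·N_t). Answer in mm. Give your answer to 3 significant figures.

147 mm

squared and ground ends: N_t = N_a + 2 = 20 + 2 = 22
L_s = d·N_t = 6.7 × 22 = 147.4 mm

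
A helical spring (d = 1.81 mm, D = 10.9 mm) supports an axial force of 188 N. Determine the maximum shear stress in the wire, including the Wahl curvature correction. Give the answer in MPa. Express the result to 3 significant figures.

Spring index C = D/d = 10.9/1.81 = 6.0221
K_W = (4C−1)/(4C−4) + 0.615/C = 23.088/20.088 + 0.1021 = 1.2515
τ₀ = 8FD/(πd³) = 8·188·10.9/(π·1.81³) = 16393.6/18.629 = 880.01 MPa
τ_max = K·τ₀ = 1.2515 × 880.01 = 1101.3 MPa

1100 MPa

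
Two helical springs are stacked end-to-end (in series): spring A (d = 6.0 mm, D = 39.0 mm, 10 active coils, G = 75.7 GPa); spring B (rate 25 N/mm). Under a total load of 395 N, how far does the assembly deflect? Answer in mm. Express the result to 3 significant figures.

34.9 mm

k_A = Gd⁴/(8D³N_a) = (75.7×10³)(6.0⁴)/(8·39.0³·10) = 20.674 N/mm
Series: 1/k_eq = 1/20.674 + 1/25 = 0.088371; k_eq = 11.316 N/mm
δ = F/k_eq = 395/11.316 = 34.906 mm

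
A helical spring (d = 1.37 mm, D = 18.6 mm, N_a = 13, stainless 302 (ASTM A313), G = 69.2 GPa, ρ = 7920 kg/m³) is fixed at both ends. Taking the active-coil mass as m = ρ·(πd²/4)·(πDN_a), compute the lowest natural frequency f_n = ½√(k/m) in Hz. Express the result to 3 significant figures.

k = Gd⁴/(8D³N_a) = (69.2×10³)(1.37⁴)/(8·18.6³·13) = 0.36426 N/mm = 364.26 N/m
Wire length L = πDN_a = π·18.6·13 = 759.64 mm
m = ρ·(πd²/4)·L = 7920 × 1.4741×10⁻⁶ m² × 0.75964 m = 0.0088687 kg
f_n = ½√(k/m) = 0.5·√(364.26/0.0088687) = 0.5·√(41073) = 101.33 Hz

101 Hz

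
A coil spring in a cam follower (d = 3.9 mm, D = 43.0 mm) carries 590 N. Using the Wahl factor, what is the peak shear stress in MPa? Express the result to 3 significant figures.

Spring index C = D/d = 43.0/3.9 = 11.0256
K_W = (4C−1)/(4C−4) + 0.615/C = 43.103/40.103 + 0.0558 = 1.1306
τ₀ = 8FD/(πd³) = 8·590·43.0/(π·3.9³) = 202960/186.36 = 1089.1 MPa
τ_max = K·τ₀ = 1.1306 × 1089.1 = 1231.3 MPa

1230 MPa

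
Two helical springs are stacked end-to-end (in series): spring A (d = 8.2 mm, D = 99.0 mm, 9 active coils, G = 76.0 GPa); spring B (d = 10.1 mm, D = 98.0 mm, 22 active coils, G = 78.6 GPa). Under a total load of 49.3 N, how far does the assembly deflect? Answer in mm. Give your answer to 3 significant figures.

k_A = Gd⁴/(8D³N_a) = (76.0×10³)(8.2⁴)/(8·99.0³·9) = 4.9185 N/mm
k_B = Gd⁴/(8D³N_a) = (78.6×10³)(10.1⁴)/(8·98.0³·22) = 4.9376 N/mm
Series: 1/k_eq = 1/4.9185 + 1/4.9376 = 0.40584; k_eq = 2.464 N/mm
δ = F/k_eq = 49.3/2.464 = 20.008 mm

20.0 mm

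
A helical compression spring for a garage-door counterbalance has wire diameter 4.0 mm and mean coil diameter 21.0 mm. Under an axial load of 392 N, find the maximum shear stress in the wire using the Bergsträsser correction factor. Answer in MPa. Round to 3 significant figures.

Spring index C = D/d = 21.0/4.0 = 5.2500
K_B = (4C+2)/(4C−3) = 23.000/18.000 = 1.2778
τ₀ = 8FD/(πd³) = 8·392·21.0/(π·4.0³) = 65856/201.06 = 327.54 MPa
τ_max = K·τ₀ = 1.2778 × 327.54 = 418.52 MPa

419 MPa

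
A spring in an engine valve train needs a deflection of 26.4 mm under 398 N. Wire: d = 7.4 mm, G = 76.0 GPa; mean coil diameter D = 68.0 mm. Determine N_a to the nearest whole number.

6

Required rate k = F/δ = 398/26.4 = 15.076 N/mm
N_a = Gd⁴/(8D³k) = (76.0×10³ × 7.4⁴)/(8 × 68.0³ × 15.076)
    = 2.27898e+08 / 3.79224e+07 = 6.01 → 6 coils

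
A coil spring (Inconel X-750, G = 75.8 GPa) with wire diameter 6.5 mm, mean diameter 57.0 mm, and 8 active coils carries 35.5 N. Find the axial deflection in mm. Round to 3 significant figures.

3.11 mm

k = Gd⁴/(8D³N_a) = (75.8×10³)(6.5⁴)/(8·57.0³·8) = 11.416 N/mm
δ = F/k = 35.5 / 11.416 = 3.1096 mm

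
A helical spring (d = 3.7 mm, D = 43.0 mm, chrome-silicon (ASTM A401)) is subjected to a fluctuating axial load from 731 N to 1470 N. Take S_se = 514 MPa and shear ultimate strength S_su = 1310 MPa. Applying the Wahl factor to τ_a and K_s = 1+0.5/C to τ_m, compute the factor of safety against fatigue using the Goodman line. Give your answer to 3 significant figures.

C = D/d = 43.0/3.7 = 11.6216; K_W = (4C−1)/(4C−4)+0.615/C = 1.1235; K_s = 1+0.5/C = 1.0430
F_a = (F_max−F_min)/2 = 369.5 N; F_m = (F_max+F_min)/2 = 1100.5 N
τ_a = K_W·8F_aD/(πd³) = 1.1235 × 798.76 = 897.43 MPa
τ_m = K_s·8F_mD/(πd³) = 1.0430 × 2379 = 2481.3 MPa
Goodman: 1/n_f = τ_a/S_se + τ_m/S_su = 897.43/514 + 2481.3/1310 = 1.74598 + 1.89416 = 3.6401
n_f = 1/3.6401 = 0.2747

0.275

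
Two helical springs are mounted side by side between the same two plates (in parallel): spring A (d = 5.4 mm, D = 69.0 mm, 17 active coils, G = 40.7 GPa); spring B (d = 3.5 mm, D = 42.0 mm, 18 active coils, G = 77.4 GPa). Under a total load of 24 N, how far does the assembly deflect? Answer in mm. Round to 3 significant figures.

k_A = Gd⁴/(8D³N_a) = (40.7×10³)(5.4⁴)/(8·69.0³·17) = 0.77461 N/mm
k_B = Gd⁴/(8D³N_a) = (77.4×10³)(3.5⁴)/(8·42.0³·18) = 1.0887 N/mm
Parallel: k_eq = 0.77461 + 1.0887 = 1.8633 N/mm
δ = F/k_eq = 24/1.8633 = 12.88 mm

12.9 mm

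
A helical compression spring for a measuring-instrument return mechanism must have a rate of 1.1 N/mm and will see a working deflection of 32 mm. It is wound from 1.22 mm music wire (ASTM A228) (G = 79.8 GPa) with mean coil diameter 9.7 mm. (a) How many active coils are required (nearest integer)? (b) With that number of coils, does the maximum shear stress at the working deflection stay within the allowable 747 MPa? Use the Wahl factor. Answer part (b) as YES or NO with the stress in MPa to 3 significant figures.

N_a = Gd⁴/(8D³k) = (79.8×10³)(1.22⁴)/(8·9.7³·1.1) = 22.01 → N_a = 22
Actual rate k = Gd⁴/(8D³·22) = 1.1006 N/mm
Working load F = kδ = 1.1006·32 = 35.218 N
C = 9.7/1.22 = 7.9508; K_W = (4C−1)/(4C−4)+0.615/C = 1.1853
τ_max = K_W·8FD/(πd³) = 1.1853·479.07 = 567.82 MPa
τ_max ≤ 747 MPa → acceptable

(a) 22 coils; (b) YES, τ_max = 568 MPa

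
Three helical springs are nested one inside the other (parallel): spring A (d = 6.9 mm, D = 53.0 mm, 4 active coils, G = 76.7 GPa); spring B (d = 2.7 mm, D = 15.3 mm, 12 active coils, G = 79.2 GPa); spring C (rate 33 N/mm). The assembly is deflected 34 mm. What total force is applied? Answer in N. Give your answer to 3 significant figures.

k_A = Gd⁴/(8D³N_a) = (76.7×10³)(6.9⁴)/(8·53.0³·4) = 36.493 N/mm
k_B = Gd⁴/(8D³N_a) = (79.2×10³)(2.7⁴)/(8·15.3³·12) = 12.242 N/mm
Parallel: k_eq = 36.493 + 12.242 + 33 = 81.735 N/mm
F = k_eq·δ = 81.735·34 = 2779 N

2780 N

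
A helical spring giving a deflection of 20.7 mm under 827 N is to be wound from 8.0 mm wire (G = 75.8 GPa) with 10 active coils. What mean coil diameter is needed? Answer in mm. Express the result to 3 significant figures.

46.0 mm

Required rate k = F/δ = 827/20.7 = 39.952 N/mm
D = (Gd⁴/(8N_a·k))^(1/3) = (75.8×10³·8.0⁴/(8·10·39.952))^(1/3)
  = (97141.3)^(1/3) = 45.9693 mm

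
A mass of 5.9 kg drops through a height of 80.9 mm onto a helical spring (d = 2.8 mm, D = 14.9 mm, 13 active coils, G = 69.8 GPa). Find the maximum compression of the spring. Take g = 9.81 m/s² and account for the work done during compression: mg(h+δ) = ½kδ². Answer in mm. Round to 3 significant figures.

k = Gd⁴/(8D³N_a) = (69.8×10³)(2.8⁴)/(8·14.9³·13) = 12.471 N/mm
W = mg = 5.9 × 9.81 = 57.879 N
½kδ² − Wδ − Wh = 0 → δ = (W + √(W² + 2kWh))/k
δ = (57.879 + √(3350 + 116787))/12.471 = (57.879 + 346.61)/12.471 = 32.435 mm

32.4 mm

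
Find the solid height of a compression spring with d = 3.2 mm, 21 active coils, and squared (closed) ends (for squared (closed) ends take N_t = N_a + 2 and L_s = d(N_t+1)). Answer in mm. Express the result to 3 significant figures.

76.8 mm

squared (closed) ends: N_t = N_a + 2 = 21 + 2 = 23
L_s = d·(N_t+1) = 3.2 × 24 = 76.8 mm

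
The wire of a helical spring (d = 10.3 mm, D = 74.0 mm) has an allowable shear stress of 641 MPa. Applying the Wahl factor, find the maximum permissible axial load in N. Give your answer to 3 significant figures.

C = D/d = 74.0/10.3 = 7.1845
K_W = (4C−1)/(4C−4) + 0.615/C = 27.738/24.738 + 0.0856 = 1.2069
τ_max = K·8FD/(πd³) → F_max = τ_allow·πd³/(8DK)
F_max = 641·π·10.3³/(8·74.0·1.2069) = 2.2005e+06/714.47 = 3079.9 N

3080 N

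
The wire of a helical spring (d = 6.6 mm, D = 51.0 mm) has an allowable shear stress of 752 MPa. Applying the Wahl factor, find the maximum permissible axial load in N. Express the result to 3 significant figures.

C = D/d = 51.0/6.6 = 7.7273
K_W = (4C−1)/(4C−4) + 0.615/C = 29.909/26.909 + 0.0796 = 1.1911
τ_max = K·8FD/(πd³) → F_max = τ_allow·πd³/(8DK)
F_max = 752·π·6.6³/(8·51.0·1.1911) = 6.792e+05/485.96 = 1397.7 N

1400 N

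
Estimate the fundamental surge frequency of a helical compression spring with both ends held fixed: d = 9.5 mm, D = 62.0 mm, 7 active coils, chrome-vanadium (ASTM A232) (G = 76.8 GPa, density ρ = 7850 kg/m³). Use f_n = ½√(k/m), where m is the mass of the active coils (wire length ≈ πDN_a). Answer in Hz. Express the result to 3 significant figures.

124 Hz

k = Gd⁴/(8D³N_a) = (76.8×10³)(9.5⁴)/(8·62.0³·7) = 46.87 N/mm = 46870 N/m
Wire length L = πDN_a = π·62.0·7 = 1363.5 mm
m = ρ·(πd²/4)·L = 7850 × 70.882×10⁻⁶ m² × 1.3635 m = 0.75866 kg
f_n = ½√(k/m) = 0.5·√(46870/0.75866) = 0.5·√(61780) = 124.28 Hz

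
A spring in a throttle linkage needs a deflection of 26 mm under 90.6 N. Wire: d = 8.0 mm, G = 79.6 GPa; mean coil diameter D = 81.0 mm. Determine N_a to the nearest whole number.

Required rate k = F/δ = 90.6/26 = 3.4846 N/mm
N_a = Gd⁴/(8D³k) = (79.6×10³ × 8.0⁴)/(8 × 81.0³ × 3.4846)
    = 3.26042e+08 / 1.48149e+07 = 22.01 → 22 coils

22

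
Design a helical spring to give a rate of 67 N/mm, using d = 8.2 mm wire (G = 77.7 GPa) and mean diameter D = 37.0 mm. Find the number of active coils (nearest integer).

13

N_a = Gd⁴/(8D³k) = (77.7×10³ × 8.2⁴)/(8 × 37.0³ × 67)
    = 3.51299e+08 / 2.715e+07 = 12.94 → 13 coils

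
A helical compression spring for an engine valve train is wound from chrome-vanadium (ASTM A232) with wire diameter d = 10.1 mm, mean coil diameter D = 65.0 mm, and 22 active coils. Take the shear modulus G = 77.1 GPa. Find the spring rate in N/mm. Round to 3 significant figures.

k = Gd⁴/(8D³N_a) = (77.1×10³ × 10.1⁴) / (8 × 65.0³ × 22)
  = 8.02306e+08 / 4.8334e+07 = 16.599 N/mm

16.6 N/mm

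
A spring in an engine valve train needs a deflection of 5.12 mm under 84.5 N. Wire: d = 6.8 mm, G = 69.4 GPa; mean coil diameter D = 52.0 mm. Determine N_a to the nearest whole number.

Required rate k = F/δ = 84.5/5.12 = 16.504 N/mm
N_a = Gd⁴/(8D³k) = (69.4×10³ × 6.8⁴)/(8 × 52.0³ × 16.504)
    = 1.48387e+08 / 1.85646e+07 = 7.993 → 8 coils

8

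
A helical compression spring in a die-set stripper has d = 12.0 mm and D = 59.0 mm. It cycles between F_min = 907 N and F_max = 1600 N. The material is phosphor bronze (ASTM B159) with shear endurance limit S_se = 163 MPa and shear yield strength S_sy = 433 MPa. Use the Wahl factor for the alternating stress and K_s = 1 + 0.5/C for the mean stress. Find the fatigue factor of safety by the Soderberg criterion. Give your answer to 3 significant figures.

1.92

C = D/d = 59.0/12.0 = 4.9167; K_W = (4C−1)/(4C−4)+0.615/C = 1.3166; K_s = 1+0.5/C = 1.1017
F_a = (F_max−F_min)/2 = 346.5 N; F_m = (F_max+F_min)/2 = 1253.5 N
τ_a = K_W·8F_aD/(πd³) = 1.3166 × 30.127 = 39.664 MPa
τ_m = K_s·8F_mD/(πd³) = 1.1017 × 108.99 = 120.07 MPa
Soderberg: 1/n_f = τ_a/S_se + τ_m/S_sy = 39.664/163 + 120.07/433 = 0.24334 + 0.27730 = 0.52064
n_f = 1/0.52064 = 1.921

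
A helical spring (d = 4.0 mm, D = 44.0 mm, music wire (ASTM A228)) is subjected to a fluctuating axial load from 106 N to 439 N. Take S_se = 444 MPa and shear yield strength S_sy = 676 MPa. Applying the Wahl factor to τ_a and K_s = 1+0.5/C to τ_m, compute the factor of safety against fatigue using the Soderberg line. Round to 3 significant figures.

0.676

C = D/d = 44.0/4.0 = 11.0000; K_W = (4C−1)/(4C−4)+0.615/C = 1.1309; K_s = 1+0.5/C = 1.0455
F_a = (F_max−F_min)/2 = 166.5 N; F_m = (F_max+F_min)/2 = 272.5 N
τ_a = K_W·8F_aD/(πd³) = 1.1309 × 291.49 = 329.65 MPa
τ_m = K_s·8F_mD/(πd³) = 1.0455 × 477.07 = 498.75 MPa
Soderberg: 1/n_f = τ_a/S_se + τ_m/S_sy = 329.65/444 + 498.75/676 = 0.74246 + 0.73780 = 1.4803
n_f = 1/1.4803 = 0.6756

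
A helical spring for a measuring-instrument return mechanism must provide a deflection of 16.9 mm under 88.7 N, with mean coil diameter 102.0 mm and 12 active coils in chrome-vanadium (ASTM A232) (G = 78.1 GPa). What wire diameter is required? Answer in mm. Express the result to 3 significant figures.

9.10 mm

Required rate k = F/δ = 88.7/16.9 = 5.2485 N/mm
d = (8D³N_a·k / G)^(1/4) = (8·102.0³·12·5.2485 / (78.1×10³))^0.25
  = (6846.3)^0.25 = 9.0963 mm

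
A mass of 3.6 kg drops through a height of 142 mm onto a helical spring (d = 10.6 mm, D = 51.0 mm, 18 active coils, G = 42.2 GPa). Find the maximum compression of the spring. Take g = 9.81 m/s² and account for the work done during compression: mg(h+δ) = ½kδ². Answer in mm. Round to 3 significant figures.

20.3 mm

k = Gd⁴/(8D³N_a) = (42.2×10³)(10.6⁴)/(8·51.0³·18) = 27.891 N/mm
W = mg = 3.6 × 9.81 = 35.316 N
½kδ² − Wδ − Wh = 0 → δ = (W + √(W² + 2kWh))/k
δ = (35.316 + √(1247.2 + 279739))/27.891 = (35.316 + 530.08)/27.891 = 20.272 mm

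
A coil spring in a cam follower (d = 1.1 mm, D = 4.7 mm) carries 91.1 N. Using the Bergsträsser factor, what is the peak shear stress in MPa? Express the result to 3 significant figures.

1110 MPa

Spring index C = D/d = 4.7/1.1 = 4.2727
K_B = (4C+2)/(4C−3) = 19.091/14.091 = 1.3548
τ₀ = 8FD/(πd³) = 8·91.1·4.7/(π·1.1³) = 3425.36/4.1815 = 819.18 MPa
τ_max = K·τ₀ = 1.3548 × 819.18 = 1109.9 MPa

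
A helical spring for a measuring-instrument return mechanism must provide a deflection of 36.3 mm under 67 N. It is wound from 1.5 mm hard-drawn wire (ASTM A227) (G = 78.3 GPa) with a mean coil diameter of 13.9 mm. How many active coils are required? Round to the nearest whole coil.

10

Required rate k = F/δ = 67/36.3 = 1.8457 N/mm
N_a = Gd⁴/(8D³k) = (78.3×10³ × 1.5⁴)/(8 × 13.9³ × 1.8457)
    = 396394 / 39655.4 = 9.996 → 10 coils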